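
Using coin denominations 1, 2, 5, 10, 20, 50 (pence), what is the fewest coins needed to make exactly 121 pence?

4

Greedy: take as many of the largest coin as possible, then repeat with the remainder.
121 − 2×50→21 − 1×20→1 − 1×1→0
Total coins = 2 + 1 + 1 = 4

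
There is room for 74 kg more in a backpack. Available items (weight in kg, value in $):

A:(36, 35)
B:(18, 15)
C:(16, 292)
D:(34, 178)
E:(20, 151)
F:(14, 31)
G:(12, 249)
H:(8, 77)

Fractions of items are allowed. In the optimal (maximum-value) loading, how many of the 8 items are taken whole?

Order: G (249/12=20.75) > C (292/16=18.25) > H (77/8=9.62) > E (151/20=7.55) > D (178/34=5.24) > F (31/14=2.21) > A (35/36=0.97) > B (15/18=0.83)
Fill: take G (12 @ 249) → take C (16 @ 292) → take H (8 @ 77) → take E (20 @ 151) → take 18/34 of D → 94.24; 74/74 used.
4 item(s) taken whole; one partial (take 18/34 of D).

4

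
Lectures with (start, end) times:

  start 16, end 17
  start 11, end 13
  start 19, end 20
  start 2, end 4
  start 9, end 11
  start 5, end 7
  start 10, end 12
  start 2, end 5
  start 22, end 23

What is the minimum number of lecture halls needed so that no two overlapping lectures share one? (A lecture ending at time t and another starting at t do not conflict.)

2

Count concurrent intervals with a sweep; the peak is the room count.
starts: [2, 2, 5, 9, 10, 11, 16, 19, 22]
ends:   [4, 5, 7, 11, 12, 13, 17, 20, 23]
s2→1 s2→2  — peak 2.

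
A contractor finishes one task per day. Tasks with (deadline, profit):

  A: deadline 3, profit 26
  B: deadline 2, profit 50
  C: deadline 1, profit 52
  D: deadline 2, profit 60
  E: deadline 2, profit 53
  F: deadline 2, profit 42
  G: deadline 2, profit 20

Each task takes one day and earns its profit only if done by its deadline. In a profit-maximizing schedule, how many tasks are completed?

Sort by profit descending; place each in the latest free slot ≤ its deadline.
Profit order: D=60 E=53 C=52 B=50 F=42 A=26 G=20
Assign: D→slot 2, E→slot 1, C skipped, B skipped, F skipped, A→slot 3, G skipped.
Slots: [1:E] [2:D] [3:A]
3 of 7 scheduled.

3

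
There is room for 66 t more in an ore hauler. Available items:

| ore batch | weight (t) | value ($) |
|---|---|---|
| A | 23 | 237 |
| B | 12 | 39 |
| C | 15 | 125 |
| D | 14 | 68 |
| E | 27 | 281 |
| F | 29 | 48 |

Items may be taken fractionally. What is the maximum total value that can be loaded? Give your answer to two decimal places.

647.86

Order: E (281/27=10.41) > A (237/23=10.30) > C (125/15=8.33) > D (68/14=4.86) > B (39/12=3.25) > F (48/29=1.66)
Fill: take E (27 @ 281) → take A (23 @ 237) → take C (15 @ 125) → take 1/14 of D → 4.86; 66/66 used.
Total value = 647.86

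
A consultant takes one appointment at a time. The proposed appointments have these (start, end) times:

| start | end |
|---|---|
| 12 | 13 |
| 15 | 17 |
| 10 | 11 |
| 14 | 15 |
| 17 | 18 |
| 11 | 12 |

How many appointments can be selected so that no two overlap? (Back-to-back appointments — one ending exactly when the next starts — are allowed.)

Sort by end time and greedily take each interval whose start is ≥ the last chosen end.
Sorted by end: (10,11)  (11,12)  (12,13)  (14,15)  (15,17)  (17,18)
take (10,11); take (11,12); take (12,13); take (14,15); take (15,17); take (17,18).
Selected 6 appointments.

6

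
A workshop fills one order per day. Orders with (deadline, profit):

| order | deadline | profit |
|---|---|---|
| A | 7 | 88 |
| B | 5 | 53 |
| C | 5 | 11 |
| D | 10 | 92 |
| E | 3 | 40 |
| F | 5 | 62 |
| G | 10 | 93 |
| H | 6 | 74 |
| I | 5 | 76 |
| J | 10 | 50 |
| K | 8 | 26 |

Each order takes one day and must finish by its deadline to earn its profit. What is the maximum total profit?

654

Sort by profit descending; place each in the latest free slot ≤ its deadline.
By profit: G(d10,93), D(d10,92), A(d7,88), I(d5,76), H(d6,74), F(d5,62), B(d5,53), J(d10,50), E(d3,40), K(d8,26), C(d5,11)
G→slot 10; D→slot 9; A→slot 7; I→slot 5; H→slot 6; F→slot 4; B→slot 3; J→slot 8; E→slot 2; K→slot 1; C skipped.
Profit = 26 + 40 + 53 + 62 + 76 + 74 + 88 + 50 + 92 + 93 = 654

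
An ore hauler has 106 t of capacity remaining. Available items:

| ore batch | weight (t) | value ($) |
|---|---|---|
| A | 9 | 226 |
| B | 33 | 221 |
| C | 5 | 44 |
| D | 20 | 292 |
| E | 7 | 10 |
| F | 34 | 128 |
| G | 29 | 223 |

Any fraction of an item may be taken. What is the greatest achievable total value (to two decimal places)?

1043.65

Ratios (sorted): A 25.11, D 14.60, C 8.80, G 7.69, B 6.70, F 3.76, E 1.43
take A (9 @ 226); take D (20 @ 292); take C (5 @ 44); take G (29 @ 223); take B (33 @ 221); take 10/34 of F → 37.65. Capacity used 106/106.
Total value = 1043.65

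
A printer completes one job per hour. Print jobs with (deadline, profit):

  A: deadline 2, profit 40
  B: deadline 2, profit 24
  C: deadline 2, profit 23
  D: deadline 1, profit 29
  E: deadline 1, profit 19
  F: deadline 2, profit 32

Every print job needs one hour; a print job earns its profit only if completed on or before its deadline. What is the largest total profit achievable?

72

By profit: A(d2,40), F(d2,32), D(d1,29), B(d2,24), C(d2,23), E(d1,19)
A→slot 2; F→slot 1; D skipped; B skipped; C skipped; E skipped.
Profit = 32 + 40 = 72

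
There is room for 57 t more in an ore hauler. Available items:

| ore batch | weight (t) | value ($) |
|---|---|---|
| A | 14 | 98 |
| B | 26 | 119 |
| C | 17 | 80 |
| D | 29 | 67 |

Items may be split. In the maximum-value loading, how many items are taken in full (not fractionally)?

3

Greedy by value/weight ratio, highest first.
Ratios (sorted): A 7.00, C 4.71, B 4.58, D 2.31
take A (14 @ 98); take C (17 @ 80); take B (26 @ 119). Capacity used 57/57.
3 item(s) taken whole.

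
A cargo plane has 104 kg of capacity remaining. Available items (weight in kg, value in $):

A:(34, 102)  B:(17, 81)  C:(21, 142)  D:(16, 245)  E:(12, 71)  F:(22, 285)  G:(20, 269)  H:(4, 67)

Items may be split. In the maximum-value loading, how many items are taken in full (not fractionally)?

Greedy by value/weight ratio, highest first.
Ratios (sorted): H 16.75, D 15.31, G 13.45, F 12.95, C 6.76, E 5.92, B 4.76, A 3.00
take H (4 @ 67); take D (16 @ 245); take G (20 @ 269); take F (22 @ 285); take C (21 @ 142); take E (12 @ 71); take 9/17 of B → 42.88. Capacity used 104/104.
6 item(s) taken whole; one partial (take 9/17 of B).

6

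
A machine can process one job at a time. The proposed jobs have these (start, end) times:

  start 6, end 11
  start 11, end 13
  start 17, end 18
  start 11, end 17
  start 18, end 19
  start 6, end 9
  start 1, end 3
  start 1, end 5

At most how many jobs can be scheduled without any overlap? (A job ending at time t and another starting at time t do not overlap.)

Sort by end time and greedily take each interval whose start is ≥ the last chosen end.
Sorted by end: (1,3)  (1,5)  (6,9)  (6,11)  (11,13)  (11,17)  (17,18)  (18,19)
take (1,3); take (6,9); skip (6,11); take (11,13); take (17,18); take (18,19).
Selected 5 jobs.

5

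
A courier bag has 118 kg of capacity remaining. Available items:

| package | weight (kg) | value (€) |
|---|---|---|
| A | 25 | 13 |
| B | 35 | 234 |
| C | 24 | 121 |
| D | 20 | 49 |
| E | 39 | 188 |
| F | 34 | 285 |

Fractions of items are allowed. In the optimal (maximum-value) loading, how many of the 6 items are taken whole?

3

Order: F (285/34=8.38) > B (234/35=6.69) > C (121/24=5.04) > E (188/39=4.82) > D (49/20=2.45) > A (13/25=0.52)
Fill: take F (34 @ 285) → take B (35 @ 234) → take C (24 @ 121) → take 25/39 of E → 120.51; 118/118 used.
3 item(s) taken whole; one partial (take 25/39 of E).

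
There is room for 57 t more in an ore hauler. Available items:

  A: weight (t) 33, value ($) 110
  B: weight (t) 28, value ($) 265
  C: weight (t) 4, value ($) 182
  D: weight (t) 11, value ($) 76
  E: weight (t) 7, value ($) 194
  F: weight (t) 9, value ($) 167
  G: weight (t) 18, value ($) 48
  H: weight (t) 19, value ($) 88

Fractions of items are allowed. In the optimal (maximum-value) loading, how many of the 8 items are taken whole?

4

Order: C (182/4=45.50) > E (194/7=27.71) > F (167/9=18.56) > B (265/28=9.46) > D (76/11=6.91) > H (88/19=4.63) > A (110/33=3.33) > G (48/18=2.67)
Fill: take C (4 @ 182) → take E (7 @ 194) → take F (9 @ 167) → take B (28 @ 265) → take 9/11 of D → 62.18; 57/57 used.
4 item(s) taken whole; one partial (take 9/11 of D).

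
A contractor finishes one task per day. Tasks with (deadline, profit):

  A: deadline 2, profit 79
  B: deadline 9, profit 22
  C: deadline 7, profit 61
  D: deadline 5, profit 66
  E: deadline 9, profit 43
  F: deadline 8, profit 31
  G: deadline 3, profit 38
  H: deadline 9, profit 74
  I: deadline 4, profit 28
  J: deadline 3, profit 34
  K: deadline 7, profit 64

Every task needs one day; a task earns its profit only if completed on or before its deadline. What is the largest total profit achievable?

490

Profit order: A=79 H=74 D=66 K=64 C=61 E=43 G=38 J=34 F=31 I=28 B=22
Assign: A→slot 2, H→slot 9, D→slot 5, K→slot 7, C→slot 6, E→slot 8, G→slot 3, J→slot 1, F→slot 4, I skipped, B skipped.
Slots: [1:J] [2:A] [3:G] [4:F] [5:D] [6:C] [7:K] [8:E] [9:H]
Profit = 34 + 79 + 38 + 31 + 66 + 61 + 64 + 43 + 74 = 490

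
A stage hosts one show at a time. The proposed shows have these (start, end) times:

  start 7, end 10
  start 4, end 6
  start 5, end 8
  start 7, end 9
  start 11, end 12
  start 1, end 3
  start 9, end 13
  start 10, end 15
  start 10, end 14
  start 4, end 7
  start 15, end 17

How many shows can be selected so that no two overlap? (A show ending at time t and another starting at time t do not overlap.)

Sorted by end: (1,3)  (4,6)  (4,7)  (5,8)  (7,9)  (7,10)  (11,12)  (9,13)  (10,14)  (10,15)  (15,17)
take (1,3); take (4,6); skip (4,7); take (7,9); take (11,12); skip (9,13); take (15,17).
Selected 5 shows.

5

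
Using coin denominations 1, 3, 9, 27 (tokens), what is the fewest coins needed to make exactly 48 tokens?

Greedy: take as many of the largest coin as possible, then repeat with the remainder.
48 = 1×27 + 2×9 + 1×3
Total coins = 1 + 2 + 1 = 4

4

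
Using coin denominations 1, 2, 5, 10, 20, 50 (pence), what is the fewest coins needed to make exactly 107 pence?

4

Use the largest denomination that fits, subtract, and repeat.
107 = 2×50 + 1×5 + 1×2
Total coins = 2 + 1 + 1 = 4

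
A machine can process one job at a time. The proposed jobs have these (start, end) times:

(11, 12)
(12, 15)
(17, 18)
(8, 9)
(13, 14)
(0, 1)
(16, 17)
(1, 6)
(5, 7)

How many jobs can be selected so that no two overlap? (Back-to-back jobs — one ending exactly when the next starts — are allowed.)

7

Order by finish time; keep every interval that doesn't clash with the previous kept one.
By end time: (0,1), (1,6), (5,7), (8,9), (11,12), (13,14), (12,15), (16,17), (17,18).
Pick (0,1); next start ≥ 1 → (1,6); next start ≥ 6 → (8,9); next start ≥ 9 → (11,12); next start ≥ 12 → (13,14); next start ≥ 14 → (16,17); next start ≥ 17 → (17,18).
Selected 7 jobs.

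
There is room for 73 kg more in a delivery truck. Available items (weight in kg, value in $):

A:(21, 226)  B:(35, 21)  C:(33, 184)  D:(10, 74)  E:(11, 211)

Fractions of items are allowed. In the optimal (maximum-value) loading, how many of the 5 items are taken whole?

Ratios (sorted): E 19.18, A 10.76, D 7.40, C 5.58, B 0.60
take E (11 @ 211); take A (21 @ 226); take D (10 @ 74); take 31/33 of C → 172.85. Capacity used 73/73.
3 item(s) taken whole; one partial (take 31/33 of C).

3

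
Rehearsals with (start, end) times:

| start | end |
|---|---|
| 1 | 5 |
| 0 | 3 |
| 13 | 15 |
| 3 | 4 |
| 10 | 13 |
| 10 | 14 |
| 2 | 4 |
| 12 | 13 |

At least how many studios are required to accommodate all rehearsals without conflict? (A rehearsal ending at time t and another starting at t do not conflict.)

starts: [0, 1, 2, 3, 10, 10, 12, 13]
ends:   [3, 4, 4, 5, 13, 13, 14, 15]
s0→1 s1→2 s2→3  — peak 3.

3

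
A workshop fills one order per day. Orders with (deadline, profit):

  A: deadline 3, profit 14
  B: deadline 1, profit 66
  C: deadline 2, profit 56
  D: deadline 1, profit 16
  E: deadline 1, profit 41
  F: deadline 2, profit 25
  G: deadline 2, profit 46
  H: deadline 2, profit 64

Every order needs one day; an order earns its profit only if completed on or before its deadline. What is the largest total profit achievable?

Take jobs in profit order; each goes to the latest open slot no later than its deadline.
Profit order: B=66 H=64 C=56 G=46 E=41 F=25 D=16 A=14
Assign: B→slot 1, H→slot 2, C skipped, G skipped, E skipped, F skipped, D skipped, A→slot 3.
Slots: [1:B] [2:H] [3:A]
Profit = 66 + 64 + 14 = 144

144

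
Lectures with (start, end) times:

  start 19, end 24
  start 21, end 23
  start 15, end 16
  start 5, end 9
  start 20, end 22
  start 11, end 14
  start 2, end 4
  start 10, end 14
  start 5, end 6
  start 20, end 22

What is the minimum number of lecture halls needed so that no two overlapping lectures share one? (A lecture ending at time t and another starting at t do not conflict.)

4

The answer is the maximum number of intervals overlapping at any instant.
starts: [2, 5, 5, 10, 11, 15, 19, 20, 20, 21]
ends:   [4, 6, 9, 14, 14, 16, 22, 22, 23, 24]
s2→1 e4→0 s5→1 s5→2 e6→1 e9→0 s10→1 s11→2 e14→1 e14→0 s15→1 e16→0 s19→1 s20→2 s20→3 s21→4  — peak 4.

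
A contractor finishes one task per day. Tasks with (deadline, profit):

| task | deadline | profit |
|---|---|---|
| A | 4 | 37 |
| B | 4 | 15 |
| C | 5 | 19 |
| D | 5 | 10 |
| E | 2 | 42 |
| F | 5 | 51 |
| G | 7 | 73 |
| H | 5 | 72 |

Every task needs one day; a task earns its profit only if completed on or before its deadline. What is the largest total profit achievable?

294

Profit order: G=73 H=72 F=51 E=42 A=37 C=19 B=15 D=10
Assign: G→slot 7, H→slot 5, F→slot 4, E→slot 2, A→slot 3, C→slot 1, B skipped, D skipped.
Slots: [1:C] [2:E] [3:A] [4:F] [5:H] [7:G]
Profit = 19 + 42 + 37 + 51 + 72 + 73 = 294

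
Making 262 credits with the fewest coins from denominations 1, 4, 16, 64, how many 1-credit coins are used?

2

Greedy: take as many of the largest coin as possible, then repeat with the remainder.
262 = 4×64 + 1×4 + 2×1
Count of 1: 2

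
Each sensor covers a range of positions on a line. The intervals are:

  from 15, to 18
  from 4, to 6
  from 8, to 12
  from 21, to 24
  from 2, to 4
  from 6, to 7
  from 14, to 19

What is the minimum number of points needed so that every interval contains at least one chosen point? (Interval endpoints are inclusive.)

5

Sorted: [2,4] [4,6] [6,7] [8,12] [15,18] [14,19] [21,24]
{[2,4],[4,6]} hit by 4; {[6,7]} hit by 7; {[8,12]} hit by 12; {[15,18],[14,19]} hit by 18; {[21,24]} hit by 24.
Points: 4, 7, 12, 18, 24 (5 total).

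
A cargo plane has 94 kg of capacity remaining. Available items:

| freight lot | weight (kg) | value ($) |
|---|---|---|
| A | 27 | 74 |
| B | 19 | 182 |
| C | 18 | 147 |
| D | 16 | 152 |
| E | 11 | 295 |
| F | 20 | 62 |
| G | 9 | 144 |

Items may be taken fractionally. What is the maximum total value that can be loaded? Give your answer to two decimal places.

984.74

Sort by value per unit weight and fill in that order.
Ratios (sorted): E 26.82, G 16.00, B 9.58, D 9.50, C 8.17, F 3.10, A 2.74
take E (11 @ 295); take G (9 @ 144); take B (19 @ 182); take D (16 @ 152); take C (18 @ 147); take F (20 @ 62); take 1/27 of A → 2.74. Capacity used 94/94.
Total value = 984.74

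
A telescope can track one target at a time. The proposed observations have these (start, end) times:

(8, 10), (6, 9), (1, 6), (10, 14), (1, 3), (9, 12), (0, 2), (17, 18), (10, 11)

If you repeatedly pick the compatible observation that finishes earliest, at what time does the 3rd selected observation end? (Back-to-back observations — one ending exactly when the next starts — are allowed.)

By end time: (0,2), (1,3), (1,6), (6,9), (8,10), (10,11), (9,12), (10,14), (17,18).
Pick (0,2); next start ≥ 2 → (6,9); next start ≥ 9 → (10,11); next start ≥ 11 → (17,18).
Selected: (0,2) (6,9) (10,11) (17,18)

11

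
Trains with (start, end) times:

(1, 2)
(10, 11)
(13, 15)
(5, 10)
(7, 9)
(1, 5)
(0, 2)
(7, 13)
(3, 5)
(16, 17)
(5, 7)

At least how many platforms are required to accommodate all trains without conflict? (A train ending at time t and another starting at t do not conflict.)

Events (time:±→running): 0:+→1 1:+→2 1:+→3 … peak 3.

3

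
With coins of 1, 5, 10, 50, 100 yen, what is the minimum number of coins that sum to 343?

Use the largest denomination that fits, subtract, and repeat.
343 = 3×100 + 4×10 + 3×1
Total coins = 3 + 4 + 3 = 10

10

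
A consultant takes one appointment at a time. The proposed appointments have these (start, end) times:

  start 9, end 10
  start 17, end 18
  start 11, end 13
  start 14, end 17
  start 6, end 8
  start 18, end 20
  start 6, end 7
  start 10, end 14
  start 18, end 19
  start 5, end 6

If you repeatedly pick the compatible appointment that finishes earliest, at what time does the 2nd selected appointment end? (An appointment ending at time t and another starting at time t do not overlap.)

7

By end time: (5,6), (6,7), (6,8), (9,10), (11,13), (10,14), (14,17), (17,18), (18,19), (18,20).
Pick (5,6); next start ≥ 6 → (6,7); next start ≥ 7 → (9,10); next start ≥ 10 → (11,13); next start ≥ 13 → (14,17); next start ≥ 17 → (17,18); next start ≥ 18 → (18,19).
Selected: (5,6) (6,7) (9,10) (11,13) (14,17) (17,18) (18,19)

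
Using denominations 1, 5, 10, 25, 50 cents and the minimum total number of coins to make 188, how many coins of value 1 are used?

188 − 3×50→38 − 1×25→13 − 1×10→3 − 3×1→0
Count of 1: 3

3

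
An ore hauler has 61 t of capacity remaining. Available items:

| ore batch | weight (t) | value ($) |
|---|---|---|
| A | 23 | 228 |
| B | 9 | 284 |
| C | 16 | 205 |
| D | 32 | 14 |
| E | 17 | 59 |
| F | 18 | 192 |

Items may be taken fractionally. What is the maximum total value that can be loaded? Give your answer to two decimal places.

859.43

Order: B (284/9=31.56) > C (205/16=12.81) > F (192/18=10.67) > A (228/23=9.91) > E (59/17=3.47) > D (14/32=0.44)
Fill: take B (9 @ 284) → take C (16 @ 205) → take F (18 @ 192) → take 18/23 of A → 178.43; 61/61 used.
Total value = 859.43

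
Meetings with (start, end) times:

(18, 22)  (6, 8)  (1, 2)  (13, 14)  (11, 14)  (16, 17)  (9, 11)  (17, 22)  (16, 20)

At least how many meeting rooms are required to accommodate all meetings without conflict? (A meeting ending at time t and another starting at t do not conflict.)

starts: [1, 6, 9, 11, 13, 16, 16, 17, 18]
ends:   [2, 8, 11, 14, 14, 17, 20, 22, 22]
s1→1 e2→0 s6→1 e8→0 s9→1 e11→0 s11→1 s13→2 e14→1 e14→0 s16→1 s16→2 e17→1 s17→2 s18→3  — peak 3.

3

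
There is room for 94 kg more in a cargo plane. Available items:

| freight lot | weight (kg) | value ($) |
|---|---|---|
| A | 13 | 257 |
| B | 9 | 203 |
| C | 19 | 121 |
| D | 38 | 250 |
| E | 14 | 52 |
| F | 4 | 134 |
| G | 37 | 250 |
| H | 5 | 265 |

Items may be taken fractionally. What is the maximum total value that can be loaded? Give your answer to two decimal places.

Sort by value per unit weight and fill in that order.
Ratios (sorted): H 53.00, F 33.50, B 22.56, A 19.77, G 6.76, D 6.58, C 6.37, E 3.71
take H (5 @ 265); take F (4 @ 134); take B (9 @ 203); take A (13 @ 257); take G (37 @ 250); take 26/38 of D → 171.05. Capacity used 94/94.
Total value = 1280.05

1280.05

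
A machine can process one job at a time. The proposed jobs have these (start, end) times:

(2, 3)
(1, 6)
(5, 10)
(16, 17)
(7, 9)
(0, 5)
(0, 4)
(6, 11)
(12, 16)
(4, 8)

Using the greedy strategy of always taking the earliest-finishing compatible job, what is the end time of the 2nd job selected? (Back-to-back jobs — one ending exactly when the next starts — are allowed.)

8

By end time: (2,3), (0,4), (0,5), (1,6), (4,8), (7,9), (5,10), (6,11), (12,16), (16,17).
Pick (2,3); next start ≥ 3 → (4,8); next start ≥ 8 → (12,16); next start ≥ 16 → (16,17).
Selected: (2,3) (4,8) (12,16) (16,17)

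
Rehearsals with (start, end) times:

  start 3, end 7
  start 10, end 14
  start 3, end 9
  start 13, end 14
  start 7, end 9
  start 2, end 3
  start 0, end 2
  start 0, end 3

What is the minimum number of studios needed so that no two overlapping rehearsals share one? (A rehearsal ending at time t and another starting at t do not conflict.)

Events (time:±→running): 0:+→1 0:+→2 … peak 2.

2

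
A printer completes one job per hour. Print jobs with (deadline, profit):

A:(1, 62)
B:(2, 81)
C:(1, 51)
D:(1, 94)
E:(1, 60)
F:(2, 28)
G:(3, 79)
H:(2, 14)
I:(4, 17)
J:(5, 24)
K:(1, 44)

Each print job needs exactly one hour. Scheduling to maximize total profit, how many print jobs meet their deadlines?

5

Sort by profit descending; place each in the latest free slot ≤ its deadline.
Profit order: D=94 B=81 G=79 A=62 E=60 C=51 K=44 F=28 J=24 I=17 H=14
Assign: D→slot 1, B→slot 2, G→slot 3, A skipped, E skipped, C skipped, K skipped, F skipped, J→slot 5, I→slot 4, H skipped.
Slots: [1:D] [2:B] [3:G] [4:I] [5:J]
5 of 11 scheduled.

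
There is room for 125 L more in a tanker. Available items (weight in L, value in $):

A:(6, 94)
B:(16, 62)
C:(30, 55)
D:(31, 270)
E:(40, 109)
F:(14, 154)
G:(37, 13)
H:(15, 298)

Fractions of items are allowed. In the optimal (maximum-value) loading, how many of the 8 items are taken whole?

6

Sort by value per unit weight and fill in that order.
Order: H (298/15=19.87) > A (94/6=15.67) > F (154/14=11.00) > D (270/31=8.71) > B (62/16=3.88) > E (109/40=2.73) > C (55/30=1.83) > G (13/37=0.35)
Fill: take H (15 @ 298) → take A (6 @ 94) → take F (14 @ 154) → take D (31 @ 270) → take B (16 @ 62) → take E (40 @ 109) → take 3/30 of C → 5.50; 125/125 used.
6 item(s) taken whole; one partial (take 3/30 of C).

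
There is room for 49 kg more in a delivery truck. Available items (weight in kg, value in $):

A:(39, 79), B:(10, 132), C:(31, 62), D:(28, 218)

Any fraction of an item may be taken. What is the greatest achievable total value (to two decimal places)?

Sort by value per unit weight and fill in that order.
Ratios (sorted): B 13.20, D 7.79, A 2.03, C 2.00
take B (10 @ 132); take D (28 @ 218); take 11/39 of A → 22.28. Capacity used 49/49.
Total value = 372.28

372.28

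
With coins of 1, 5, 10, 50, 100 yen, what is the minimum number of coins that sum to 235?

6

Greedy: take as many of the largest coin as possible, then repeat with the remainder.
235 − 2×100→35 − 3×10→5 − 1×5→0
Total coins = 2 + 3 + 1 = 6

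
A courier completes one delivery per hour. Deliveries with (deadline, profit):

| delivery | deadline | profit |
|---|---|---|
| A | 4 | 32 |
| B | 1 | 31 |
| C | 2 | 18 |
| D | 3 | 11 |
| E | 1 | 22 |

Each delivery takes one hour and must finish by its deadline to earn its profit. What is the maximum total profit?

Profit order: A=32 B=31 E=22 C=18 D=11
Assign: A→slot 4, B→slot 1, E skipped, C→slot 2, D→slot 3.
Slots: [1:B] [2:C] [3:D] [4:A]
Profit = 31 + 18 + 11 + 32 = 92

92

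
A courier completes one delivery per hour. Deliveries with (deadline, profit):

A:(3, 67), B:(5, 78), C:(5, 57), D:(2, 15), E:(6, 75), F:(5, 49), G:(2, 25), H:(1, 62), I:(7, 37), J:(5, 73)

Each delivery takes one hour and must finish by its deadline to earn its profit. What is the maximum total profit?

449

Take jobs in profit order; each goes to the latest open slot no later than its deadline.
Profit order: B=78 E=75 J=73 A=67 H=62 C=57 F=49 I=37 G=25 D=15
Assign: B→slot 5, E→slot 6, J→slot 4, A→slot 3, H→slot 1, C→slot 2, F skipped, I→slot 7, G skipped, D skipped.
Slots: [1:H] [2:C] [3:A] [4:J] [5:B] [6:E] [7:I]
Profit = 62 + 57 + 67 + 73 + 78 + 75 + 37 = 449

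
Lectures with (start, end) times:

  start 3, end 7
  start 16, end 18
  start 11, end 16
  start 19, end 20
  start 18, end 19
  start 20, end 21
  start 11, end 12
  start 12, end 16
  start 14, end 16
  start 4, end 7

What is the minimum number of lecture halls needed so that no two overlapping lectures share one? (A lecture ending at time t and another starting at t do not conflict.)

starts: [3, 4, 11, 11, 12, 14, 16, 18, 19, 20]
ends:   [7, 7, 12, 16, 16, 16, 18, 19, 20, 21]
s3→1 s4→2 e7→1 e7→0 s11→1 s11→2 e12→1 s12→2 s14→3  — peak 3.

3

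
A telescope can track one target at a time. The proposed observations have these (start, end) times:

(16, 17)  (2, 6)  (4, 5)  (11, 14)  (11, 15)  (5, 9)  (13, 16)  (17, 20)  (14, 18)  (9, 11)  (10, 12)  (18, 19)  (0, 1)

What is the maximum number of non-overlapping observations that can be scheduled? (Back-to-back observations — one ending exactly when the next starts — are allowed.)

Greedy by earliest finish: after sorting by end time, pick each interval compatible with the last pick.
By end time: (0,1), (4,5), (2,6), (5,9), (9,11), (10,12), (11,14), (11,15), (13,16), (16,17), (14,18), (18,19), (17,20).
Pick (0,1); next start ≥ 1 → (4,5); next start ≥ 5 → (5,9); next start ≥ 9 → (9,11); next start ≥ 11 → (11,14); next start ≥ 14 → (16,17); next start ≥ 17 → (18,19).
Selected 7 observations.

7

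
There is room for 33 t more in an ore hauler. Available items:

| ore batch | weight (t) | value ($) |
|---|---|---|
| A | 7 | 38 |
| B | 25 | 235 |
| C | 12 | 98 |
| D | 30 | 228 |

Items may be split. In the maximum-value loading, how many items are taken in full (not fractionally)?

Sort by value per unit weight and fill in that order.
Ratios (sorted): B 9.40, C 8.17, D 7.60, A 5.43
take B (25 @ 235); take 8/12 of C → 65.33. Capacity used 33/33.
1 item(s) taken whole; one partial (take 8/12 of C).

1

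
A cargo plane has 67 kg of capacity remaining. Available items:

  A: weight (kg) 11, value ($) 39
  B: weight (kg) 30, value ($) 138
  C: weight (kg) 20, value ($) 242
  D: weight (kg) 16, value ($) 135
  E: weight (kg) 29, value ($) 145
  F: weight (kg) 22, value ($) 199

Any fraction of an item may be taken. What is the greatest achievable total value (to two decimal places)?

621.00

Sort by value per unit weight and fill in that order.
Order: C (242/20=12.10) > F (199/22=9.05) > D (135/16=8.44) > E (145/29=5.00) > B (138/30=4.60) > A (39/11=3.55)
Fill: take C (20 @ 242) → take F (22 @ 199) → take D (16 @ 135) → take 9/29 of E → 45.00; 67/67 used.
Total value = 621.00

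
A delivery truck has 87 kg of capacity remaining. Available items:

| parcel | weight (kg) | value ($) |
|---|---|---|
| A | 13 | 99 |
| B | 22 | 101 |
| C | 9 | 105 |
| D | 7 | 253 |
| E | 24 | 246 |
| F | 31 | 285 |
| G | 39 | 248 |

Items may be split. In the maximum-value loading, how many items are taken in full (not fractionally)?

Sort by value per unit weight and fill in that order.
Ratios (sorted): D 36.14, C 11.67, E 10.25, F 9.19, A 7.62, G 6.36, B 4.59
take D (7 @ 253); take C (9 @ 105); take E (24 @ 246); take F (31 @ 285); take A (13 @ 99); take 3/39 of G → 19.08. Capacity used 87/87.
5 item(s) taken whole; one partial (take 3/39 of G).

5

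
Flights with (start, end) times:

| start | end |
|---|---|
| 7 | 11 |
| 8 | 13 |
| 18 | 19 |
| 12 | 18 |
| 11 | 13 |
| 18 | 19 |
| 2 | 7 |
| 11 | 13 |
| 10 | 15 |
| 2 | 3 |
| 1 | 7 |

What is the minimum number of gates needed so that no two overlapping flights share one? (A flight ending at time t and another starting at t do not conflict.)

5

Events (time:±→running): 1:+→1 2:+→2 2:+→3 3:-→2 7:-→1 7:-→0 7:+→1 8:+→2 10:+→3 11:-→2 11:+→3 11:+→4 12:+→5 … peak 5.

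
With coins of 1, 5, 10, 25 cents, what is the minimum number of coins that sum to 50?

2

50 − 2×25→0
Total coins = 2 = 2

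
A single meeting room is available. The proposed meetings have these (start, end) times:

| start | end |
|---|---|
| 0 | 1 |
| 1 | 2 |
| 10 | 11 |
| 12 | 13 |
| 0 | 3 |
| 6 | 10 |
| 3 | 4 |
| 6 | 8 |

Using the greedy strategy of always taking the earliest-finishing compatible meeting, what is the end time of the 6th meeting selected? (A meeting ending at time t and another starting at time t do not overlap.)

13

By end time: (0,1), (1,2), (0,3), (3,4), (6,8), (6,10), (10,11), (12,13).
Pick (0,1); next start ≥ 1 → (1,2); next start ≥ 2 → (3,4); next start ≥ 4 → (6,8); next start ≥ 8 → (10,11); next start ≥ 11 → (12,13).
Selected: (0,1) (1,2) (3,4) (6,8) (10,11) (12,13)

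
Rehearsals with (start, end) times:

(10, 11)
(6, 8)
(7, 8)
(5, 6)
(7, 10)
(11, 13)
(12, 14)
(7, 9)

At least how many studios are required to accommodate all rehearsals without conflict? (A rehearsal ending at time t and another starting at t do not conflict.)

4

The answer is the maximum number of intervals overlapping at any instant.
Events (time:±→running): 5:+→1 6:-→0 6:+→1 7:+→2 7:+→3 7:+→4 … peak 4.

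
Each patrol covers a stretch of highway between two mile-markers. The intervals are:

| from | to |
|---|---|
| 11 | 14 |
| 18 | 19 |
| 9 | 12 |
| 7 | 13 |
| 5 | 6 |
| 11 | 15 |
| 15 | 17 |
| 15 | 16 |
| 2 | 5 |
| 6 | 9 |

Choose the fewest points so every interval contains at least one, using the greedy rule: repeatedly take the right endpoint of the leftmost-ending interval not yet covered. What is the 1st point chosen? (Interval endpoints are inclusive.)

Process intervals by earliest right end; each time one isn't hit yet, stab at its right endpoint.
By right end: [2,5]  [5,6]  [6,9]  [9,12]  [7,13]  [11,14]  [11,15]  [15,16]  [15,17]  [18,19]
[2,5] uncovered → point at 5; [6,9] uncovered → point at 9; [11,14] uncovered → point at 14; [15,16] uncovered → point at 16; [18,19] uncovered → point at 19.
Points: 5, 9, 14, 16, 19 (5 total).

5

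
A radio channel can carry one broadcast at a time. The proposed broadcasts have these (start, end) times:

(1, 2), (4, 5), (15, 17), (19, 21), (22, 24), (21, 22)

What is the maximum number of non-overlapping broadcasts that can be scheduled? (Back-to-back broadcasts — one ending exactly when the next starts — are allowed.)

6

Greedy by earliest finish: after sorting by end time, pick each interval compatible with the last pick.
By end time: (1,2), (4,5), (15,17), (19,21), (21,22), (22,24).
Pick (1,2); next start ≥ 2 → (4,5); next start ≥ 5 → (15,17); next start ≥ 17 → (19,21); next start ≥ 21 → (21,22); next start ≥ 22 → (22,24).
Selected 6 broadcasts.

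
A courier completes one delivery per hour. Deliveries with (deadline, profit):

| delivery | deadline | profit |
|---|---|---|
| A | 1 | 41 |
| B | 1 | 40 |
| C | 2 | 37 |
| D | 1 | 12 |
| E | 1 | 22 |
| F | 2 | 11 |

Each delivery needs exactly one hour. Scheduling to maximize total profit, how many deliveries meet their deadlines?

2

Take jobs in profit order; each goes to the latest open slot no later than its deadline.
Profit order: A=41 B=40 C=37 E=22 D=12 F=11
Assign: A→slot 1, B skipped, C→slot 2, E skipped, D skipped, F skipped.
Slots: [1:A] [2:C]
2 of 6 scheduled.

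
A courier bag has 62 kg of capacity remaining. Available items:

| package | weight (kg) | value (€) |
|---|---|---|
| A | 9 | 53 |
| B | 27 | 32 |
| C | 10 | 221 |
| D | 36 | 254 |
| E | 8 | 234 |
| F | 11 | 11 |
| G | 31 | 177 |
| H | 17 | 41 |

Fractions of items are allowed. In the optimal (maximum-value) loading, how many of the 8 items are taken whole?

3

Sort by value per unit weight and fill in that order.
Order: E (234/8=29.25) > C (221/10=22.10) > D (254/36=7.06) > A (53/9=5.89) > G (177/31=5.71) > H (41/17=2.41) > B (32/27=1.19) > F (11/11=1.00)
Fill: take E (8 @ 234) → take C (10 @ 221) → take D (36 @ 254) → take 8/9 of A → 47.11; 62/62 used.
3 item(s) taken whole; one partial (take 8/9 of A).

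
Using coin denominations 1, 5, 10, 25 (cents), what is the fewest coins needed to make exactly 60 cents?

3

60 − 2×25→10 − 1×10→0
Total coins = 2 + 1 = 3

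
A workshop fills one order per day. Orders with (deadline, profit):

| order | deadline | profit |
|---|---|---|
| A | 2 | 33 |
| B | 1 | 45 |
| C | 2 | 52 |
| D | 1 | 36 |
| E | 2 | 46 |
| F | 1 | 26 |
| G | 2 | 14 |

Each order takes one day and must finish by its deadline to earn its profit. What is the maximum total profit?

Profit order: C=52 E=46 B=45 D=36 A=33 F=26 G=14
Assign: C→slot 2, E→slot 1, B skipped, D skipped, A skipped, F skipped, G skipped.
Slots: [1:E] [2:C]
Profit = 46 + 52 = 98

98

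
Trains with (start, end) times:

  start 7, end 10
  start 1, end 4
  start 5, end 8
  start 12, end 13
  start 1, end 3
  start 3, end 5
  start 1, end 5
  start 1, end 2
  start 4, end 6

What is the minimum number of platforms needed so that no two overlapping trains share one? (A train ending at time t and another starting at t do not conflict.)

4

starts: [1, 1, 1, 1, 3, 4, 5, 7, 12]
ends:   [2, 3, 4, 5, 5, 6, 8, 10, 13]
s1→1 s1→2 s1→3 s1→4  — peak 4.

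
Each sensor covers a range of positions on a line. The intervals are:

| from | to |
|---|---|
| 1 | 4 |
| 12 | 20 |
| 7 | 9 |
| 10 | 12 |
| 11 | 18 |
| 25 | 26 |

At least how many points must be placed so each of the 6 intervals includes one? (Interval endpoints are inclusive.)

4

Sorted: [1,4] [7,9] [10,12] [11,18] [12,20] [25,26]
{[1,4]} hit by 4; {[7,9]} hit by 9; {[10,12],[11,18],[12,20]} hit by 12; {[25,26]} hit by 26.
Points: 4, 9, 12, 26 (4 total).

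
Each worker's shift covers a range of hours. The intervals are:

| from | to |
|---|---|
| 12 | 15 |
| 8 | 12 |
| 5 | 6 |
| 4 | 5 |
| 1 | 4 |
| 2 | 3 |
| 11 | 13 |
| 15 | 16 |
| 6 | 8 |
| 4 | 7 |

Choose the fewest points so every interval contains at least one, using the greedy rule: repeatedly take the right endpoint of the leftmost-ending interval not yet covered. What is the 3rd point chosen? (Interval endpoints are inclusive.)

Sorted: [2,3] [1,4] [4,5] [5,6] [4,7] [6,8] [8,12] [11,13] [12,15] [15,16]
{[2,3],[1,4]} hit by 3; {[4,5],[5,6],[4,7]} hit by 5; {[6,8],[8,12]} hit by 8; {[11,13],[12,15]} hit by 13; {[15,16]} hit by 16.
Points: 3, 5, 8, 13, 16 (5 total).

8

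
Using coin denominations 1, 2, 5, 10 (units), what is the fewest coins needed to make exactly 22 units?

Use the largest denomination that fits, subtract, and repeat.
22 = 2×10 + 1×2
Total coins = 2 + 1 = 3

3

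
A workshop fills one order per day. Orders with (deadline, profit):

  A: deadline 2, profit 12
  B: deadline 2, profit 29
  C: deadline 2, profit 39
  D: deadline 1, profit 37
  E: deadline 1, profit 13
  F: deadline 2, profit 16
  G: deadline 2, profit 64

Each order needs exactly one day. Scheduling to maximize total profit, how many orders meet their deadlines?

Sort by profit descending; place each in the latest free slot ≤ its deadline.
By profit: G(d2,64), C(d2,39), D(d1,37), B(d2,29), F(d2,16), E(d1,13), A(d2,12)
G→slot 2; C→slot 1; D skipped; B skipped; F skipped; E skipped; A skipped.
2 of 7 scheduled.

2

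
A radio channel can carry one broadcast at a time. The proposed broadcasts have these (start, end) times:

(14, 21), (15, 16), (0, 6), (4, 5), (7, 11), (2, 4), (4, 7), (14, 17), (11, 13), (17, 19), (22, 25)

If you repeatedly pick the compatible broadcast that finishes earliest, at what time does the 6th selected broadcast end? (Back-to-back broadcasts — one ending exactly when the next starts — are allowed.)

19

Order by finish time; keep every interval that doesn't clash with the previous kept one.
Sorted by end: (2,4)  (4,5)  (0,6)  (4,7)  (7,11)  (11,13)  (15,16)  (14,17)  (17,19)  (14,21)  (22,25)
take (2,4); take (4,5); take (7,11); take (11,13); take (15,16); skip (14,17); take (17,19); take (22,25).
Selected: (2,4) (4,5) (7,11) (11,13) (15,16) (17,19) (22,25)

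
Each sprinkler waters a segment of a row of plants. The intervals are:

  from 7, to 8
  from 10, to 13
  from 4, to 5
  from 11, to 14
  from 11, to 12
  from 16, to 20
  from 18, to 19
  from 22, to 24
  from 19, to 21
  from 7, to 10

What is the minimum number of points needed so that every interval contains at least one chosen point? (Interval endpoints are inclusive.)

5

Process intervals by earliest right end; each time one isn't hit yet, stab at its right endpoint.
By right end: [4,5]  [7,8]  [7,10]  [11,12]  [10,13]  [11,14]  [18,19]  [16,20]  [19,21]  [22,24]
[4,5] uncovered → point at 5; [7,8] uncovered → point at 8; [11,12] uncovered → point at 12; [18,19] uncovered → point at 19; [22,24] uncovered → point at 24.
Points: 5, 8, 12, 19, 24 (5 total).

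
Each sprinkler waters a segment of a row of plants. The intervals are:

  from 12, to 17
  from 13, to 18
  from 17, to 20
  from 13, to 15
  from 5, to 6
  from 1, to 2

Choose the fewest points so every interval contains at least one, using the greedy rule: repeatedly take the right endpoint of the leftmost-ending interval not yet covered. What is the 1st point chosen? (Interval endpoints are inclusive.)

Sort by right endpoint; whenever an interval is uncovered, place a point at its right end.
By right end: [1,2]  [5,6]  [13,15]  [12,17]  [13,18]  [17,20]
[1,2] uncovered → point at 2; [5,6] uncovered → point at 6; [13,15] uncovered → point at 15; [17,20] uncovered → point at 20.
Points: 2, 6, 15, 20 (4 total).

2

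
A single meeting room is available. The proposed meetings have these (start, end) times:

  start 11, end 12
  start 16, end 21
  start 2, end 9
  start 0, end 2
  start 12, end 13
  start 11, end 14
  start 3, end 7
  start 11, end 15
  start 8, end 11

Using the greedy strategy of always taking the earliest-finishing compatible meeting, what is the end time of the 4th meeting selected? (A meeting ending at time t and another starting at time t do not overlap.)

By end time: (0,2), (3,7), (2,9), (8,11), (11,12), (12,13), (11,14), (11,15), (16,21).
Pick (0,2); next start ≥ 2 → (3,7); next start ≥ 7 → (8,11); next start ≥ 11 → (11,12); next start ≥ 12 → (12,13); next start ≥ 13 → (16,21).
Selected: (0,2) (3,7) (8,11) (11,12) (12,13) (16,21)

12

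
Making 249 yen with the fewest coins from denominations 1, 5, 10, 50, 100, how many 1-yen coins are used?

4

Greedy: take as many of the largest coin as possible, then repeat with the remainder.
249 = 2×100 + 4×10 + 1×5 + 4×1
Count of 1: 4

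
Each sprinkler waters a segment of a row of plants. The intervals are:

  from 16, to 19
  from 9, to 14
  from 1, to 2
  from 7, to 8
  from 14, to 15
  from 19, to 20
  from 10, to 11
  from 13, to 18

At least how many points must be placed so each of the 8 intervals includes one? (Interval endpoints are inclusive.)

5

Sorted: [1,2] [7,8] [10,11] [9,14] [14,15] [13,18] [16,19] [19,20]
{[1,2]} hit by 2; {[7,8]} hit by 8; {[10,11],[9,14]} hit by 11; {[14,15],[13,18]} hit by 15; {[16,19],[19,20]} hit by 19.
Points: 2, 8, 11, 15, 19 (5 total).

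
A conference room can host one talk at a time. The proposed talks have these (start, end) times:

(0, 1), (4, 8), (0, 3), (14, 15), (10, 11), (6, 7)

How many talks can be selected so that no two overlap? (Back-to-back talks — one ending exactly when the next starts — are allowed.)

Sorted by end: (0,1)  (0,3)  (6,7)  (4,8)  (10,11)  (14,15)
take (0,1); take (6,7); take (10,11); take (14,15).
Selected 4 talks.

4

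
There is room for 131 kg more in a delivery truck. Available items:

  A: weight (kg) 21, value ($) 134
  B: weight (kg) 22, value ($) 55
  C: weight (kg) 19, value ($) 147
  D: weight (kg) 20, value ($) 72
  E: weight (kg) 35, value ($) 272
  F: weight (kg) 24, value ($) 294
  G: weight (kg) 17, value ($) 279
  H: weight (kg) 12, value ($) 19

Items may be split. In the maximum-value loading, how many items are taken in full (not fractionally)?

Sort by value per unit weight and fill in that order.
Order: G (279/17=16.41) > F (294/24=12.25) > E (272/35=7.77) > C (147/19=7.74) > A (134/21=6.38) > D (72/20=3.60) > B (55/22=2.50) > H (19/12=1.58)
Fill: take G (17 @ 279) → take F (24 @ 294) → take E (35 @ 272) → take C (19 @ 147) → take A (21 @ 134) → take 15/20 of D → 54.00; 131/131 used.
5 item(s) taken whole; one partial (take 15/20 of D).

5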